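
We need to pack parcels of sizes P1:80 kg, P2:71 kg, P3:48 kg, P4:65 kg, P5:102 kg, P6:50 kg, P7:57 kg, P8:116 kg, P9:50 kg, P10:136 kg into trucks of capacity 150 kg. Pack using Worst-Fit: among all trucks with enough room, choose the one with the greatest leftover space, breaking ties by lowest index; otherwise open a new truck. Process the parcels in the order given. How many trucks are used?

P1 (80 kg) → truck 1 (remaining 70 kg)
P2 (71 kg) → truck 2 (remaining 79 kg)
P3 (48 kg) → truck 2 (remaining 31 kg)
P4 (65 kg) → truck 1 (remaining 5 kg)
P5 (102 kg) → truck 3 (remaining 48 kg)
P6 (50 kg) → truck 4 (remaining 100 kg)
P7 (57 kg) → truck 4 (remaining 43 kg)
P8 (116 kg) → truck 5 (remaining 34 kg)
P9 (50 kg) → truck 6 (remaining 100 kg)
P10 (136 kg) → truck 7 (remaining 14 kg)
Final trucks: [80,65] [71,48] [102] [50,57] [116] [50] [136].

7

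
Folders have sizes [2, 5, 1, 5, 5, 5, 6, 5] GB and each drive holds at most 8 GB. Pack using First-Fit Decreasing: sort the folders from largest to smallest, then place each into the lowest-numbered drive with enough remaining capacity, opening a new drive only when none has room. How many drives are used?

6 drives

Sorted descending: 6, 5, 5, 5, 5, 5, 2, 1.
drive 1: place 6 GB, 2 GB left
drive 2: place 5 GB, 3 GB left
drive 3: place 5 GB, 3 GB left
drive 4: place 5 GB, 3 GB left
drive 5: place 5 GB, 3 GB left
drive 6: place 5 GB, 3 GB left
drive 1: place 2 GB, 0 GB left
drive 2: place 1 GB, 2 GB left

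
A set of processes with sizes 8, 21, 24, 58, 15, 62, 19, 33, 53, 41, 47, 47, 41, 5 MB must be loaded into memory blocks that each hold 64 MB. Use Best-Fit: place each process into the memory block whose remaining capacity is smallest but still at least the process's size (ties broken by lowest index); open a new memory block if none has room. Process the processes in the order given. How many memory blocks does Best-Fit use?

10 memory blocks

memory block 1: place 8 MB, 56 MB left
memory block 1: place 21 MB, 35 MB left
memory block 1: place 24 MB, 11 MB left
memory block 2: place 58 MB, 6 MB left
memory block 3: place 15 MB, 49 MB left
memory block 4: place 62 MB, 2 MB left
memory block 3: place 19 MB, 30 MB left
memory block 5: place 33 MB, 31 MB left
memory block 6: place 53 MB, 11 MB left
memory block 7: place 41 MB, 23 MB left
memory block 8: place 47 MB, 17 MB left
memory block 9: place 47 MB, 17 MB left
memory block 10: place 41 MB, 23 MB left
memory block 2: place 5 MB, 1 MB left
Final memory blocks: [8,21,24] [58,5] [15,19] [62] [33] [53] [41] [47] [47] [41].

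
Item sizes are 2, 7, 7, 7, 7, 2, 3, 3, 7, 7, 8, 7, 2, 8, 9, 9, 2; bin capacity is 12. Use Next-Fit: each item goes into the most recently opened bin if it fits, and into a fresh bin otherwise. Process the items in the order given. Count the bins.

11 bins

bin 1: place 2, 10 left
bin 1: place 7, 3 left
bin 2: place 7, 5 left
bin 3: place 7, 5 left
bin 4: place 7, 5 left
bin 4: place 2, 3 left
bin 4: place 3, 0 left
bin 5: place 3, 9 left
bin 5: place 7, 2 left
bin 6: place 7, 5 left
bin 7: place 8, 4 left
bin 8: place 7, 5 left
bin 8: place 2, 3 left
bin 9: place 8, 4 left
bin 10: place 9, 3 left
bin 11: place 9, 3 left
bin 11: place 2, 1 left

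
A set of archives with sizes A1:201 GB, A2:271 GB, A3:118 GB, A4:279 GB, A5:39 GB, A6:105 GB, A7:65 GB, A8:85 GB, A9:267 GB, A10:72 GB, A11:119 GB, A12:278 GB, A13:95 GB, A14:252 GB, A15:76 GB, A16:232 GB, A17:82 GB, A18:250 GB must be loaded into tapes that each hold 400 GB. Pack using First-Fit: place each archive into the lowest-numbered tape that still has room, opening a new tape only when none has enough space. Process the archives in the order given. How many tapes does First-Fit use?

tape 1: place A1 (201 GB), 199 GB left
tape 2: place A2 (271 GB), 129 GB left
tape 1: place A3 (118 GB), 81 GB left
tape 3: place A4 (279 GB), 121 GB left
tape 1: place A5 (39 GB), 42 GB left
tape 2: place A6 (105 GB), 24 GB left
tape 3: place A7 (65 GB), 56 GB left
tape 4: place A8 (85 GB), 315 GB left
tape 4: place A9 (267 GB), 48 GB left
tape 5: place A10 (72 GB), 328 GB left
tape 5: place A11 (119 GB), 209 GB left
tape 6: place A12 (278 GB), 122 GB left
tape 5: place A13 (95 GB), 114 GB left
tape 7: place A14 (252 GB), 148 GB left
tape 5: place A15 (76 GB), 38 GB left
tape 8: place A16 (232 GB), 168 GB left
tape 6: place A17 (82 GB), 40 GB left
tape 9: place A18 (250 GB), 150 GB left
Final tapes: [201,118,39] [271,105] [279,65] [85,267] [72,119,95,76] [278,82] [252] [232] [250].

9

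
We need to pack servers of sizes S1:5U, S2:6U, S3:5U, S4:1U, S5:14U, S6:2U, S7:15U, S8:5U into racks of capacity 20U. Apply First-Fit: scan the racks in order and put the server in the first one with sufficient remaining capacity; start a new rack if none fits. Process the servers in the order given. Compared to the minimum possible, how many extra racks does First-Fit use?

First-Fit: [5,6,5,1,2] [14,5] [15] → 3 racks.
Total size 53U; any packing needs at least ⌈53/20⌉ = 3 racks.
So 3 is already optimal.

0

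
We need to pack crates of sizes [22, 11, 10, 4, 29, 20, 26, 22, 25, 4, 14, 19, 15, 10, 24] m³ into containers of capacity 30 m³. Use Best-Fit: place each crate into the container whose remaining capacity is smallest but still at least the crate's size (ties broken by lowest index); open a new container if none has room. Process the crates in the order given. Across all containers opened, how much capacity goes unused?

45

Put 22 m³ in container 1; 8 m³ remain.
Put 11 m³ in container 2; 19 m³ remain.
Put 10 m³ in container 2; 9 m³ remain.
Put 4 m³ in container 1; 4 m³ remain.
Put 29 m³ in container 3; 1 m³ remain.
Put 20 m³ in container 4; 10 m³ remain.
Put 26 m³ in container 5; 4 m³ remain.
Put 22 m³ in container 6; 8 m³ remain.
Put 25 m³ in container 7; 5 m³ remain.
Put 4 m³ in container 1; 0 m³ remain.
Put 14 m³ in container 8; 16 m³ remain.
Put 19 m³ in container 9; 11 m³ remain.
Put 15 m³ in container 8; 1 m³ remain.
Put 10 m³ in container 4; 0 m³ remain.
Put 24 m³ in container 10; 6 m³ remain.
10 containers × 30 m³ = 300 m³; used 255 m³; unused 45 m³.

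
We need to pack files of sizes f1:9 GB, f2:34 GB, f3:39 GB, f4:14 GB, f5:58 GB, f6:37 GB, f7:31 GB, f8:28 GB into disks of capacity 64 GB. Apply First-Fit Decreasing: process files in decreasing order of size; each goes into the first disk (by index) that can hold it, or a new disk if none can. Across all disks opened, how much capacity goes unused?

Sorted descending: 58, 39, 37, 34, 31, 28, 14, 9.
Put 58 GB in disk 1; 6 GB remain.
Put 39 GB in disk 2; 25 GB remain.
Put 37 GB in disk 3; 27 GB remain.
Put 34 GB in disk 4; 30 GB remain.
Put 31 GB in disk 5; 33 GB remain.
Put 28 GB in disk 4; 2 GB remain.
Put 14 GB in disk 2; 11 GB remain.
Put 9 GB in disk 2; 2 GB remain.
5 disks × 64 GB = 320 GB; used 250 GB; unused 70 GB.

70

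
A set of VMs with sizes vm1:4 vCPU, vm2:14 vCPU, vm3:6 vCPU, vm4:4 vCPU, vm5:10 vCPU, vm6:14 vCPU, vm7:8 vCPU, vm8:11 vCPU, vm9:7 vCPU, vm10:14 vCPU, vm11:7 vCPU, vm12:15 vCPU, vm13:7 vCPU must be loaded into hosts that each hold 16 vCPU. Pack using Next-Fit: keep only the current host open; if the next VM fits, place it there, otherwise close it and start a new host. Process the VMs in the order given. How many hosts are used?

12

vm1 (4 vCPU) → host 1 (remaining 12 vCPU)
vm2 (14 vCPU) → host 2 (remaining 2 vCPU)
vm3 (6 vCPU) → host 3 (remaining 10 vCPU)
vm4 (4 vCPU) → host 3 (remaining 6 vCPU)
vm5 (10 vCPU) → host 4 (remaining 6 vCPU)
vm6 (14 vCPU) → host 5 (remaining 2 vCPU)
vm7 (8 vCPU) → host 6 (remaining 8 vCPU)
vm8 (11 vCPU) → host 7 (remaining 5 vCPU)
vm9 (7 vCPU) → host 8 (remaining 9 vCPU)
vm10 (14 vCPU) → host 9 (remaining 2 vCPU)
vm11 (7 vCPU) → host 10 (remaining 9 vCPU)
vm12 (15 vCPU) → host 11 (remaining 1 vCPU)
vm13 (7 vCPU) → host 12 (remaining 9 vCPU)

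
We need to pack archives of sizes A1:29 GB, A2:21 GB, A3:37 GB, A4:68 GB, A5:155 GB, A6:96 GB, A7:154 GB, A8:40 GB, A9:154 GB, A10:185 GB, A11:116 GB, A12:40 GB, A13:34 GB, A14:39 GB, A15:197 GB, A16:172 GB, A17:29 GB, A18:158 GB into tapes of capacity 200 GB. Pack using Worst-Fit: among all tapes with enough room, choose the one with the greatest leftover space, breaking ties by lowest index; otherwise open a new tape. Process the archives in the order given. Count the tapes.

A1 (29 GB) → tape 1 (remaining 171 GB)
A2 (21 GB) → tape 1 (remaining 150 GB)
A3 (37 GB) → tape 1 (remaining 113 GB)
A4 (68 GB) → tape 1 (remaining 45 GB)
A5 (155 GB) → tape 2 (remaining 45 GB)
A6 (96 GB) → tape 3 (remaining 104 GB)
A7 (154 GB) → tape 4 (remaining 46 GB)
A8 (40 GB) → tape 3 (remaining 64 GB)
A9 (154 GB) → tape 5 (remaining 46 GB)
A10 (185 GB) → tape 6 (remaining 15 GB)
A11 (116 GB) → tape 7 (remaining 84 GB)
A12 (40 GB) → tape 7 (remaining 44 GB)
A13 (34 GB) → tape 3 (remaining 30 GB)
A14 (39 GB) → tape 4 (remaining 7 GB)
A15 (197 GB) → tape 8 (remaining 3 GB)
A16 (172 GB) → tape 9 (remaining 28 GB)
A17 (29 GB) → tape 5 (remaining 17 GB)
A18 (158 GB) → tape 10 (remaining 42 GB)

10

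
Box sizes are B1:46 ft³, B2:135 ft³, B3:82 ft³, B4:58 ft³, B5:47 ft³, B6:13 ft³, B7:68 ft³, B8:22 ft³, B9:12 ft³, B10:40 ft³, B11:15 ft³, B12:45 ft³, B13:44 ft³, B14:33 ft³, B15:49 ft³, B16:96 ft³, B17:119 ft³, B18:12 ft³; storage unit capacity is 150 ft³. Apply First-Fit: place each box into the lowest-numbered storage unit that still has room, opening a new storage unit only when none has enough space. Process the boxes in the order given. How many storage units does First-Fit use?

7 storage units

storage unit 1: place B1 (46 ft³), 104 ft³ left
storage unit 2: place B2 (135 ft³), 15 ft³ left
storage unit 1: place B3 (82 ft³), 22 ft³ left
storage unit 3: place B4 (58 ft³), 92 ft³ left
storage unit 3: place B5 (47 ft³), 45 ft³ left
storage unit 1: place B6 (13 ft³), 9 ft³ left
storage unit 4: place B7 (68 ft³), 82 ft³ left
storage unit 3: place B8 (22 ft³), 23 ft³ left
storage unit 2: place B9 (12 ft³), 3 ft³ left
storage unit 4: place B10 (40 ft³), 42 ft³ left
storage unit 3: place B11 (15 ft³), 8 ft³ left
storage unit 5: place B12 (45 ft³), 105 ft³ left
storage unit 5: place B13 (44 ft³), 61 ft³ left
storage unit 4: place B14 (33 ft³), 9 ft³ left
storage unit 5: place B15 (49 ft³), 12 ft³ left
storage unit 6: place B16 (96 ft³), 54 ft³ left
storage unit 7: place B17 (119 ft³), 31 ft³ left
storage unit 5: place B18 (12 ft³), 0 ft³ left
Final storage units: [46,82,13] [135,12] [58,47,22,15] [68,40,33] [45,44,49,12] [96] [119].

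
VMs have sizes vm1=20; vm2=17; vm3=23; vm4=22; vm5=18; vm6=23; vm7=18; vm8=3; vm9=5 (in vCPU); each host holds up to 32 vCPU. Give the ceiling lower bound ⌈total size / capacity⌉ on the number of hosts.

5

Total size = 20 + 17 + 23 + 22 + 18 + 23 + 18 + 3 + 5 = 149 vCPU.
⌈149 / 32⌉ = 5.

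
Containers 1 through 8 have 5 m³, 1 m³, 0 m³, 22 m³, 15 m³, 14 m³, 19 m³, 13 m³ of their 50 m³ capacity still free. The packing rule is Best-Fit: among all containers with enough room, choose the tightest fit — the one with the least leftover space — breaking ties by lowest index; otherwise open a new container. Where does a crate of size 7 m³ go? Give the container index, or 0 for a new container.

Containers with room: container 4 (22 m³), container 5 (15 m³), container 6 (14 m³), container 7 (19 m³), container 8 (13 m³).
Tightest fit is container 8 with 13 m³ free.

8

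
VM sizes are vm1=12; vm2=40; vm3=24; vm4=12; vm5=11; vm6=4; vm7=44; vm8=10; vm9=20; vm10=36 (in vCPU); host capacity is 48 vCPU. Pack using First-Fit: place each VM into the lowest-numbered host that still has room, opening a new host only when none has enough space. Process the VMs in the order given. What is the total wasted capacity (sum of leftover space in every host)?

host 1: place vm1 (12 vCPU), 36 vCPU left
host 2: place vm2 (40 vCPU), 8 vCPU left
host 1: place vm3 (24 vCPU), 12 vCPU left
host 1: place vm4 (12 vCPU), 0 vCPU left
host 3: place vm5 (11 vCPU), 37 vCPU left
host 2: place vm6 (4 vCPU), 4 vCPU left
host 4: place vm7 (44 vCPU), 4 vCPU left
host 3: place vm8 (10 vCPU), 27 vCPU left
host 3: place vm9 (20 vCPU), 7 vCPU left
host 5: place vm10 (36 vCPU), 12 vCPU left
5 hosts × 48 vCPU = 240 vCPU; used 213 vCPU; unused 27 vCPU.

27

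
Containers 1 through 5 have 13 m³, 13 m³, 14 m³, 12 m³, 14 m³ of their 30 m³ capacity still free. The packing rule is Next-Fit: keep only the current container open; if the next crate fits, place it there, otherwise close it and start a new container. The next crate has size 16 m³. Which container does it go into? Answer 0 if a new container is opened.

Next-Fit only looks at container 5, which has 14 m³ free.
16 m³ does not fit, so a new container is opened.

0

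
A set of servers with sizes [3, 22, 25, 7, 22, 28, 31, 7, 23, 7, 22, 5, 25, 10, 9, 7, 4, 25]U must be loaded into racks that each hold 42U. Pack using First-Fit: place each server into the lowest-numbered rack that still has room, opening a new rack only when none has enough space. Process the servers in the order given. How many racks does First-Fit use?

9

Put 3U in rack 1; 39U remain.
Put 22U in rack 1; 17U remain.
Put 25U in rack 2; 17U remain.
Put 7U in rack 1; 10U remain.
Put 22U in rack 3; 20U remain.
Put 28U in rack 4; 14U remain.
Put 31U in rack 5; 11U remain.
Put 7U in rack 1; 3U remain.
Put 23U in rack 6; 19U remain.
Put 7U in rack 2; 10U remain.
Put 22U in rack 7; 20U remain.
Put 5U in rack 2; 5U remain.
Put 25U in rack 8; 17U remain.
Put 10U in rack 3; 10U remain.
Put 9U in rack 3; 1U remain.
Put 7U in rack 4; 7U remain.
Put 4U in rack 2; 1U remain.
Put 25U in rack 9; 17U remain.
Final racks: [3,22,7,7] [25,7,5,4] [22,10,9] [28,7] [31] [23] [22] [25] [25].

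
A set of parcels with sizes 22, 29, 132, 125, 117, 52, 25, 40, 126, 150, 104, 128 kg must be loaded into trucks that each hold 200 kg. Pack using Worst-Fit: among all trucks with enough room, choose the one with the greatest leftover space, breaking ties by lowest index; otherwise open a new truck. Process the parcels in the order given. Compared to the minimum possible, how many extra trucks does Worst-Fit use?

0

Worst-Fit: [22,29,132] [125,25,40] [117,52] [126] [150] [104] [128] → 7 trucks.
7 parcels exceed 100 kg (half the capacity), and no two of those can share a truck, so at least 7 trucks are needed.
So 7 is already optimal.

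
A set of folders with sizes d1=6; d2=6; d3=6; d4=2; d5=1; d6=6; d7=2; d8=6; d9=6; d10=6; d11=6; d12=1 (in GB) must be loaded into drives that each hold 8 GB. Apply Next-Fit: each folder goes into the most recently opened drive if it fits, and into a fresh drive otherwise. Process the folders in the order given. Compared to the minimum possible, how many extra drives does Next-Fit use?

Next-Fit: [6] [6] [6,2] [1,6] [2,6] [6] [6] [6,1] → 8 drives.
8 folders exceed 4 GB (half the capacity), and no two of those can share a drive, so at least 8 drives are needed.
So 8 is already optimal.

0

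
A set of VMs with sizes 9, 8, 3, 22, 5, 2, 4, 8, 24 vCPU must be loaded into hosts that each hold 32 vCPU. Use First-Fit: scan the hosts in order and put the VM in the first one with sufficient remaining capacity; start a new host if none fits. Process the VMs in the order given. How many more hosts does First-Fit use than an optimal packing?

First-Fit: [9,8,3,5,2,4] [22,8] [24] → 3 hosts.
Total size 85 vCPU; any packing needs at least ⌈85/32⌉ = 3 hosts.
So 3 is already optimal.

0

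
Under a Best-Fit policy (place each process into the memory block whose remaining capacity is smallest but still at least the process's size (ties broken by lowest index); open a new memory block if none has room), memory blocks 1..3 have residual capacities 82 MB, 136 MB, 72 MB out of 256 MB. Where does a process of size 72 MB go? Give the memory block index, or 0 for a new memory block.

3

Memory blocks with room: memory block 1 (82 MB), memory block 2 (136 MB), memory block 3 (72 MB).
Tightest fit is memory block 3 with 72 MB free.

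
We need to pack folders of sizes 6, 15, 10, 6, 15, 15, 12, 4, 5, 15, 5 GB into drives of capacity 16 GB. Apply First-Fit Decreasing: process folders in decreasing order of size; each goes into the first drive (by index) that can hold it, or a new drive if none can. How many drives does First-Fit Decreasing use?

7

Sorted descending: 15, 15, 15, 15, 12, 10, 6, 6, 5, 5, 4.
15 GB → drive 1 (remaining 1 GB)
15 GB → drive 2 (remaining 1 GB)
15 GB → drive 3 (remaining 1 GB)
15 GB → drive 4 (remaining 1 GB)
12 GB → drive 5 (remaining 4 GB)
10 GB → drive 6 (remaining 6 GB)
6 GB → drive 6 (remaining 0 GB)
6 GB → drive 7 (remaining 10 GB)
5 GB → drive 7 (remaining 5 GB)
5 GB → drive 7 (remaining 0 GB)
4 GB → drive 5 (remaining 0 GB)
Final drives: [15] [15] [15] [15] [12,4] [10,6] [6,5,5].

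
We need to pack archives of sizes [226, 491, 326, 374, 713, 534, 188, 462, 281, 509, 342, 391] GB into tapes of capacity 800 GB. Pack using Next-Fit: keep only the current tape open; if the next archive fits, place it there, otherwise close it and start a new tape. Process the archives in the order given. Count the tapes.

Put 226 GB in tape 1; 574 GB remain.
Put 491 GB in tape 1; 83 GB remain.
Put 326 GB in tape 2; 474 GB remain.
Put 374 GB in tape 2; 100 GB remain.
Put 713 GB in tape 3; 87 GB remain.
Put 534 GB in tape 4; 266 GB remain.
Put 188 GB in tape 4; 78 GB remain.
Put 462 GB in tape 5; 338 GB remain.
Put 281 GB in tape 5; 57 GB remain.
Put 509 GB in tape 6; 291 GB remain.
Put 342 GB in tape 7; 458 GB remain.
Put 391 GB in tape 7; 67 GB remain.
Final tapes: [226,491] [326,374] [713] [534,188] [462,281] [509] [342,391].

7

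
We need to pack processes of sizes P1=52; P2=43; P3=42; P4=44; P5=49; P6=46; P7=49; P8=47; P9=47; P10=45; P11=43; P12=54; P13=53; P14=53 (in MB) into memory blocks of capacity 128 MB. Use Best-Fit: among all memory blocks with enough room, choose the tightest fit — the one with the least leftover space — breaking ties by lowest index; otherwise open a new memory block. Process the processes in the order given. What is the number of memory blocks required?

7 memory blocks

Put P1 (52 MB) in memory block 1; 76 MB remain.
Put P2 (43 MB) in memory block 1; 33 MB remain.
Put P3 (42 MB) in memory block 2; 86 MB remain.
Put P4 (44 MB) in memory block 2; 42 MB remain.
Put P5 (49 MB) in memory block 3; 79 MB remain.
Put P6 (46 MB) in memory block 3; 33 MB remain.
Put P7 (49 MB) in memory block 4; 79 MB remain.
Put P8 (47 MB) in memory block 4; 32 MB remain.
Put P9 (47 MB) in memory block 5; 81 MB remain.
Put P10 (45 MB) in memory block 5; 36 MB remain.
Put P11 (43 MB) in memory block 6; 85 MB remain.
Put P12 (54 MB) in memory block 6; 31 MB remain.
Put P13 (53 MB) in memory block 7; 75 MB remain.
Put P14 (53 MB) in memory block 7; 22 MB remain.
Final memory blocks: [52,43] [42,44] [49,46] [49,47] [47,45] [43,54] [53,53].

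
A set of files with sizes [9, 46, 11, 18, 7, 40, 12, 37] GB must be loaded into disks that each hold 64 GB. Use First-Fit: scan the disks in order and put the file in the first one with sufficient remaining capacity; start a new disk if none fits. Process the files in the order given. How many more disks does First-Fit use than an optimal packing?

1

First-Fit: [9,46,7] [11,18,12] [40] [37] → 4 disks.
Total size 180 GB; any packing needs at least ⌈180/64⌉ = 3 disks.
An optimal packing achieves that bound: [46,18] [40,12,11] [37,9,7] → 3 disks.
Excess: 4 − 3 = 1.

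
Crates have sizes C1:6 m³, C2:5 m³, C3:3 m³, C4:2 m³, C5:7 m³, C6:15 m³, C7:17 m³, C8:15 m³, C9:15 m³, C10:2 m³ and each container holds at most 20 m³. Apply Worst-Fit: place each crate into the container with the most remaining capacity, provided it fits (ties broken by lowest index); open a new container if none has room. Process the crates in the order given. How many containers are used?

6

C1 (6 m³) → container 1 (remaining 14 m³)
C2 (5 m³) → container 1 (remaining 9 m³)
C3 (3 m³) → container 1 (remaining 6 m³)
C4 (2 m³) → container 1 (remaining 4 m³)
C5 (7 m³) → container 2 (remaining 13 m³)
C6 (15 m³) → container 3 (remaining 5 m³)
C7 (17 m³) → container 4 (remaining 3 m³)
C8 (15 m³) → container 5 (remaining 5 m³)
C9 (15 m³) → container 6 (remaining 5 m³)
C10 (2 m³) → container 2 (remaining 11 m³)
Final containers: [6,5,3,2] [7,2] [15] [17] [15] [15].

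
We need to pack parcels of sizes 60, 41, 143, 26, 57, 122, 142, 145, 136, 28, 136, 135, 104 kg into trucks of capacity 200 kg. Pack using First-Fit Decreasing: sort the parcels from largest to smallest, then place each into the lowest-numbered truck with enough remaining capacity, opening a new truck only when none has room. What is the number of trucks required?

8 trucks

Sorted descending: 145, 143, 142, 136, 136, 135, 122, 104, 60, 57, 41, 28, 26.
truck 1: place 145 kg, 55 kg left
truck 2: place 143 kg, 57 kg left
truck 3: place 142 kg, 58 kg left
truck 4: place 136 kg, 64 kg left
truck 5: place 136 kg, 64 kg left
truck 6: place 135 kg, 65 kg left
truck 7: place 122 kg, 78 kg left
truck 8: place 104 kg, 96 kg left
truck 4: place 60 kg, 4 kg left
truck 2: place 57 kg, 0 kg left
truck 1: place 41 kg, 14 kg left
truck 3: place 28 kg, 30 kg left
truck 3: place 26 kg, 4 kg left
Final trucks: [145,41] [143,57] [142,28,26] [136,60] [136] [135] [122] [104].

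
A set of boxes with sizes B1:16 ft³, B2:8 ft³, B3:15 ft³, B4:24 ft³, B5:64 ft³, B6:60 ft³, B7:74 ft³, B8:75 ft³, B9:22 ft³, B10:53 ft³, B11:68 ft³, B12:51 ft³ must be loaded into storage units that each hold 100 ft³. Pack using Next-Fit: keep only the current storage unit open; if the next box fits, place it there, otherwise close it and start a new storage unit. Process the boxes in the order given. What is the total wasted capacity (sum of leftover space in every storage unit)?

storage unit 1: place B1 (16 ft³), 84 ft³ left
storage unit 1: place B2 (8 ft³), 76 ft³ left
storage unit 1: place B3 (15 ft³), 61 ft³ left
storage unit 1: place B4 (24 ft³), 37 ft³ left
storage unit 2: place B5 (64 ft³), 36 ft³ left
storage unit 3: place B6 (60 ft³), 40 ft³ left
storage unit 4: place B7 (74 ft³), 26 ft³ left
storage unit 5: place B8 (75 ft³), 25 ft³ left
storage unit 5: place B9 (22 ft³), 3 ft³ left
storage unit 6: place B10 (53 ft³), 47 ft³ left
storage unit 7: place B11 (68 ft³), 32 ft³ left
storage unit 8: place B12 (51 ft³), 49 ft³ left
8 storage units × 100 ft³ = 800 ft³; used 530 ft³; unused 270 ft³.

270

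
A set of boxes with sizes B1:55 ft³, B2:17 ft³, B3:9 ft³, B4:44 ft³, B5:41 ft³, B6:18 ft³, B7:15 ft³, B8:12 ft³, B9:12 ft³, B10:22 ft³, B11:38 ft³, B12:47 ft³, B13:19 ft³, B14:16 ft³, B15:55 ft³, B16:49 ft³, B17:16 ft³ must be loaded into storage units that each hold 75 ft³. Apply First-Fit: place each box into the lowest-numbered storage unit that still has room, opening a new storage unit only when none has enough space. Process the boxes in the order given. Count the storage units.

B1 (55 ft³) → storage unit 1 (remaining 20 ft³)
B2 (17 ft³) → storage unit 1 (remaining 3 ft³)
B3 (9 ft³) → storage unit 2 (remaining 66 ft³)
B4 (44 ft³) → storage unit 2 (remaining 22 ft³)
B5 (41 ft³) → storage unit 3 (remaining 34 ft³)
B6 (18 ft³) → storage unit 2 (remaining 4 ft³)
B7 (15 ft³) → storage unit 3 (remaining 19 ft³)
B8 (12 ft³) → storage unit 3 (remaining 7 ft³)
B9 (12 ft³) → storage unit 4 (remaining 63 ft³)
B10 (22 ft³) → storage unit 4 (remaining 41 ft³)
B11 (38 ft³) → storage unit 4 (remaining 3 ft³)
B12 (47 ft³) → storage unit 5 (remaining 28 ft³)
B13 (19 ft³) → storage unit 5 (remaining 9 ft³)
B14 (16 ft³) → storage unit 6 (remaining 59 ft³)
B15 (55 ft³) → storage unit 6 (remaining 4 ft³)
B16 (49 ft³) → storage unit 7 (remaining 26 ft³)
B17 (16 ft³) → storage unit 7 (remaining 10 ft³)

7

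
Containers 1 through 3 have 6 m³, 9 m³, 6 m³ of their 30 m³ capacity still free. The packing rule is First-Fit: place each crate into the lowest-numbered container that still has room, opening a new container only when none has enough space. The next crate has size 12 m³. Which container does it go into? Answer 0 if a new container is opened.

0

No container has ≥ 12 m³ free, so a new container is opened.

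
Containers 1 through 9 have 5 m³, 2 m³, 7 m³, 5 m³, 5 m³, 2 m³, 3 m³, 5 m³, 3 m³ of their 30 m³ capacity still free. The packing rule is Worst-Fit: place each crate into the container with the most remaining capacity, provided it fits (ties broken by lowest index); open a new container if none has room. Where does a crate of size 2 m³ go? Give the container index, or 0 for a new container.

Containers with room: container 1 (5 m³), container 2 (2 m³), container 3 (7 m³), container 4 (5 m³), container 5 (5 m³), container 6 (2 m³), container 7 (3 m³), container 8 (5 m³), container 9 (3 m³).
Most room is container 3 with 7 m³ free.

3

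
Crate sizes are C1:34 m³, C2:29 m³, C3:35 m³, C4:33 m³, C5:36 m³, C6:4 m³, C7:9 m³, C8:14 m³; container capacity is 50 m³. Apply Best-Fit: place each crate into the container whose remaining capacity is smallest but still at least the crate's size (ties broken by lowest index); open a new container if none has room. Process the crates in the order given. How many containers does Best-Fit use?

5

container 1: place C1 (34 m³), 16 m³ left
container 2: place C2 (29 m³), 21 m³ left
container 3: place C3 (35 m³), 15 m³ left
container 4: place C4 (33 m³), 17 m³ left
container 5: place C5 (36 m³), 14 m³ left
container 5: place C6 (4 m³), 10 m³ left
container 5: place C7 (9 m³), 1 m³ left
container 3: place C8 (14 m³), 1 m³ left
Final containers: [34] [29] [35,14] [33] [36,4,9].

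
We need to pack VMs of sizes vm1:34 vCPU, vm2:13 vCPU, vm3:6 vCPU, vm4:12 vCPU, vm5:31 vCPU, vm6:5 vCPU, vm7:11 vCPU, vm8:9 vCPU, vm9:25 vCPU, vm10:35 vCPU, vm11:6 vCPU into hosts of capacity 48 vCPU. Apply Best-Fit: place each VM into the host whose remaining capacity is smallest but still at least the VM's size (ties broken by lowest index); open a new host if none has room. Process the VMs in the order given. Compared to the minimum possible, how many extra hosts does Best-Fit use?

1

Best-Fit: [34,13] [6,12,9] [31,5,11] [25] [35,6] → 5 hosts.
Total size 187 vCPU; any packing needs at least ⌈187/48⌉ = 4 hosts.
An optimal packing achieves that bound: [35,13] [34,12] [31,11,6] [25,9,6,5] → 4 hosts.
Excess: 5 − 4 = 1.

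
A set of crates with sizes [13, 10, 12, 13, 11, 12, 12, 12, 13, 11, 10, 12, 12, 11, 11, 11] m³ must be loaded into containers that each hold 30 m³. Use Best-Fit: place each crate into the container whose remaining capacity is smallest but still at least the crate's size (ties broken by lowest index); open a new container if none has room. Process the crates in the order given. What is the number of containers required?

8

Put 13 m³ in container 1; 17 m³ remain.
Put 10 m³ in container 1; 7 m³ remain.
Put 12 m³ in container 2; 18 m³ remain.
Put 13 m³ in container 2; 5 m³ remain.
Put 11 m³ in container 3; 19 m³ remain.
Put 12 m³ in container 3; 7 m³ remain.
Put 12 m³ in container 4; 18 m³ remain.
Put 12 m³ in container 4; 6 m³ remain.
Put 13 m³ in container 5; 17 m³ remain.
Put 11 m³ in container 5; 6 m³ remain.
Put 10 m³ in container 6; 20 m³ remain.
Put 12 m³ in container 6; 8 m³ remain.
Put 12 m³ in container 7; 18 m³ remain.
Put 11 m³ in container 7; 7 m³ remain.
Put 11 m³ in container 8; 19 m³ remain.
Put 11 m³ in container 8; 8 m³ remain.
Final containers: [13,10] [12,13] [11,12] [12,12] [13,11] [10,12] [12,11] [11,11].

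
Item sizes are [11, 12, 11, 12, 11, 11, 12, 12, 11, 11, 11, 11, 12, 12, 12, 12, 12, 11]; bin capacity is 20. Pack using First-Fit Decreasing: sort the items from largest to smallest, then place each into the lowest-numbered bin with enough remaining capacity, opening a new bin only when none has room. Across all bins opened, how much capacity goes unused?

Sorted descending: 12, 12, 12, 12, 12, 12, 12, 12, 12, 11, 11, 11, 11, 11, 11, 11, 11, 11.
bin 1: place 12, 8 left
bin 2: place 12, 8 left
bin 3: place 12, 8 left
bin 4: place 12, 8 left
bin 5: place 12, 8 left
bin 6: place 12, 8 left
bin 7: place 12, 8 left
bin 8: place 12, 8 left
bin 9: place 12, 8 left
bin 10: place 11, 9 left
bin 11: place 11, 9 left
bin 12: place 11, 9 left
bin 13: place 11, 9 left
bin 14: place 11, 9 left
bin 15: place 11, 9 left
bin 16: place 11, 9 left
bin 17: place 11, 9 left
bin 18: place 11, 9 left
18 bins × 20 = 360; used 207; unused 153.

153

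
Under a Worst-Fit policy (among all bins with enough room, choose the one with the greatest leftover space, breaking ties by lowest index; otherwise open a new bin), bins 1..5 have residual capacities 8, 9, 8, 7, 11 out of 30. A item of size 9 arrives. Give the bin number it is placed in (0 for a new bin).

Bins with room: bin 2 (9), bin 5 (11).
Most room is bin 5 with 11 free.

5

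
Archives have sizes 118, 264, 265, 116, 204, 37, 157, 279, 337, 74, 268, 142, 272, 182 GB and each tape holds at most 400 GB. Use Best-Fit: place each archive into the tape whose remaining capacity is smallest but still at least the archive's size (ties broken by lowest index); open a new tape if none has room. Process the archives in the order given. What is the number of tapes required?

8

tape 1: place 118 GB, 282 GB left
tape 1: place 264 GB, 18 GB left
tape 2: place 265 GB, 135 GB left
tape 2: place 116 GB, 19 GB left
tape 3: place 204 GB, 196 GB left
tape 3: place 37 GB, 159 GB left
tape 3: place 157 GB, 2 GB left
tape 4: place 279 GB, 121 GB left
tape 5: place 337 GB, 63 GB left
tape 4: place 74 GB, 47 GB left
tape 6: place 268 GB, 132 GB left
tape 7: place 142 GB, 258 GB left
tape 8: place 272 GB, 128 GB left
tape 7: place 182 GB, 76 GB left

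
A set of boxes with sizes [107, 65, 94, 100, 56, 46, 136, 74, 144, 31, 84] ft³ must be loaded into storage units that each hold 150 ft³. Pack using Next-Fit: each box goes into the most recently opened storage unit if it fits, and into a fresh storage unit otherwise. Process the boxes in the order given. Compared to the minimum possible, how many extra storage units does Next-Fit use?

Next-Fit: [107] [65] [94] [100] [56,46] [136] [74] [144] [31,84] → 9 storage units.
Total size 937 ft³; any packing needs at least ⌈937/150⌉ = 7 storage units.
An optimal packing achieves that bound: [144] [136] [107,31] [100,46] [94,56] [84,65] [74] → 7 storage units.
Excess: 9 − 7 = 2.

2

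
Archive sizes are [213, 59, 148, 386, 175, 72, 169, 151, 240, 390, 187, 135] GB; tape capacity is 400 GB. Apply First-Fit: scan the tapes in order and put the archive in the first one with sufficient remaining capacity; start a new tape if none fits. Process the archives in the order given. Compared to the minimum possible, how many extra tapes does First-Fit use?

First-Fit: [213,59,72] [148,175] [386] [169,151] [240,135] [390] [187] → 7 tapes.
Total size 2325 GB; any packing needs at least ⌈2325/400⌉ = 6 tapes.
An optimal packing achieves that bound: [390] [386] [240,151] [213,187] [175,148,72] [169,135,59] → 6 tapes.
Excess: 7 − 6 = 1.

1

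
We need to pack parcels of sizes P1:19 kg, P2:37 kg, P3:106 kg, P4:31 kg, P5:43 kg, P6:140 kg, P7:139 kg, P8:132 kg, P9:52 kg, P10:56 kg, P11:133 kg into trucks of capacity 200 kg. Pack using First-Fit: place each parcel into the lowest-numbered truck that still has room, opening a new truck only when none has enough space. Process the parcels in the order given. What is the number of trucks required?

truck 1: place P1 (19 kg), 181 kg left
truck 1: place P2 (37 kg), 144 kg left
truck 1: place P3 (106 kg), 38 kg left
truck 1: place P4 (31 kg), 7 kg left
truck 2: place P5 (43 kg), 157 kg left
truck 2: place P6 (140 kg), 17 kg left
truck 3: place P7 (139 kg), 61 kg left
truck 4: place P8 (132 kg), 68 kg left
truck 3: place P9 (52 kg), 9 kg left
truck 4: place P10 (56 kg), 12 kg left
truck 5: place P11 (133 kg), 67 kg left

5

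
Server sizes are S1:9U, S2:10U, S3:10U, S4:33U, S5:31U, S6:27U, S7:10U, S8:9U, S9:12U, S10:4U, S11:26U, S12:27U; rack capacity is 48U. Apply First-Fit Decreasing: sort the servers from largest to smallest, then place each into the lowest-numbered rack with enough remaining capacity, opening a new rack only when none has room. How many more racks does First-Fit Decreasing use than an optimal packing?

0

First-Fit Decreasing: [33,12] [31,10,4] [27,10,10] [27,9,9] [26] → 5 racks.
Total size 208U; any packing needs at least ⌈208/48⌉ = 5 racks.
So 5 is already optimal.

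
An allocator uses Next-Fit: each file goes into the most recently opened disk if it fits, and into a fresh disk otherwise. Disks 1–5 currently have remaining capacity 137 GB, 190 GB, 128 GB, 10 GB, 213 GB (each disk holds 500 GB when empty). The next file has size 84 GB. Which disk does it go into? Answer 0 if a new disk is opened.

Next-Fit only looks at disk 5, which has 213 GB free.
84 GB fits there.

5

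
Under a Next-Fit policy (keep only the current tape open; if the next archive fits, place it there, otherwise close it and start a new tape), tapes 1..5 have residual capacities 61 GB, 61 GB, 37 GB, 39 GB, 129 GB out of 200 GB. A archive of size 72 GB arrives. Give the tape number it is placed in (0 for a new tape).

5

Next-Fit only looks at tape 5, which has 129 GB free.
72 GB fits there.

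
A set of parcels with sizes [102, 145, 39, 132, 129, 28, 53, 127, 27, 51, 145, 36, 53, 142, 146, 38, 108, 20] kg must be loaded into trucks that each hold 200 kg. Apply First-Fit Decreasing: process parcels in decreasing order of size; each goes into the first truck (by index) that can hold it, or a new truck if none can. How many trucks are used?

9

Sorted descending: 146, 145, 145, 142, 132, 129, 127, 108, 102, 53, 53, 51, 39, 38, 36, 28, 27, 20.
truck 1: place 146 kg, 54 kg left
truck 2: place 145 kg, 55 kg left
truck 3: place 145 kg, 55 kg left
truck 4: place 142 kg, 58 kg left
truck 5: place 132 kg, 68 kg left
truck 6: place 129 kg, 71 kg left
truck 7: place 127 kg, 73 kg left
truck 8: place 108 kg, 92 kg left
truck 9: place 102 kg, 98 kg left
truck 1: place 53 kg, 1 kg left
truck 2: place 53 kg, 2 kg left
truck 3: place 51 kg, 4 kg left
truck 4: place 39 kg, 19 kg left
truck 5: place 38 kg, 30 kg left
truck 6: place 36 kg, 35 kg left
truck 5: place 28 kg, 2 kg left
truck 6: place 27 kg, 8 kg left
truck 7: place 20 kg, 53 kg left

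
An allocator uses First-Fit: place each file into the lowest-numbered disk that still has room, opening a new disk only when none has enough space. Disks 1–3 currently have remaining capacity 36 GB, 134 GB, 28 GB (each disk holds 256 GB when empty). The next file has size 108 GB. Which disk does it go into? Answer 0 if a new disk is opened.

2

Disks with room: disk 2 (134 GB).
The first with room is disk 2.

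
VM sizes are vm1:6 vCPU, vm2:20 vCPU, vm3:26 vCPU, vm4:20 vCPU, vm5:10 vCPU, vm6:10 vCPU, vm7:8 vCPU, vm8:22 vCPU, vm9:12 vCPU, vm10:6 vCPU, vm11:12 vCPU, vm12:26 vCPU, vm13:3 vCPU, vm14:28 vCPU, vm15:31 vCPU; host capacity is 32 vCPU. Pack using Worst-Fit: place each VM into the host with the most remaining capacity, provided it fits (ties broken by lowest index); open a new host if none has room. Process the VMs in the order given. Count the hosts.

vm1 (6 vCPU) → host 1 (remaining 26 vCPU)
vm2 (20 vCPU) → host 1 (remaining 6 vCPU)
vm3 (26 vCPU) → host 2 (remaining 6 vCPU)
vm4 (20 vCPU) → host 3 (remaining 12 vCPU)
vm5 (10 vCPU) → host 3 (remaining 2 vCPU)
vm6 (10 vCPU) → host 4 (remaining 22 vCPU)
vm7 (8 vCPU) → host 4 (remaining 14 vCPU)
vm8 (22 vCPU) → host 5 (remaining 10 vCPU)
vm9 (12 vCPU) → host 4 (remaining 2 vCPU)
vm10 (6 vCPU) → host 5 (remaining 4 vCPU)
vm11 (12 vCPU) → host 6 (remaining 20 vCPU)
vm12 (26 vCPU) → host 7 (remaining 6 vCPU)
vm13 (3 vCPU) → host 6 (remaining 17 vCPU)
vm14 (28 vCPU) → host 8 (remaining 4 vCPU)
vm15 (31 vCPU) → host 9 (remaining 1 vCPU)
Final hosts: [6,20] [26] [20,10] [10,8,12] [22,6] [12,3] [26] [28] [31].

9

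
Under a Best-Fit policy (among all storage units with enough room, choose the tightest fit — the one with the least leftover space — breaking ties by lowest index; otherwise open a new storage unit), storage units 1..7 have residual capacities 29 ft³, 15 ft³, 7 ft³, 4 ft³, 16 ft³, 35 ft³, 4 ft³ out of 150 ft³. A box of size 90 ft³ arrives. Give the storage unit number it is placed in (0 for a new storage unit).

0

No storage unit has ≥ 90 ft³ free, so a new storage unit is opened.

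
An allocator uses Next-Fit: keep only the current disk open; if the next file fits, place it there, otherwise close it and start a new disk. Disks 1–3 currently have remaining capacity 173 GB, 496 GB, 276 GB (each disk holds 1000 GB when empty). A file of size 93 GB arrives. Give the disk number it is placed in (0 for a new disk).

Next-Fit only looks at disk 3, which has 276 GB free.
93 GB fits there.

3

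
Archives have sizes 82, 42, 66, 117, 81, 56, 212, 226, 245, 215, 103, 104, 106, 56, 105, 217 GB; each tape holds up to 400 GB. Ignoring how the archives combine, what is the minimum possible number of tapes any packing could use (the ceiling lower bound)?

6

Total size = 82 + 42 + 66 + 117 + 81 + 56 + 212 + 226 + 245 + 215 + 103 + 104 + 106 + 56 + 105 + 217 = 2033 GB.
⌈2033 / 400⌉ = 6.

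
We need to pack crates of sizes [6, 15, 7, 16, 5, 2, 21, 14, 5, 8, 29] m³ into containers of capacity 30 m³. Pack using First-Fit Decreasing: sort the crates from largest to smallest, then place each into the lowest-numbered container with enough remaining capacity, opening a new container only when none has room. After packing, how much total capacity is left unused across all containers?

Sorted descending: 29, 21, 16, 15, 14, 8, 7, 6, 5, 5, 2.
29 m³ → container 1 (remaining 1 m³)
21 m³ → container 2 (remaining 9 m³)
16 m³ → container 3 (remaining 14 m³)
15 m³ → container 4 (remaining 15 m³)
14 m³ → container 3 (remaining 0 m³)
8 m³ → container 2 (remaining 1 m³)
7 m³ → container 4 (remaining 8 m³)
6 m³ → container 4 (remaining 2 m³)
5 m³ → container 5 (remaining 25 m³)
5 m³ → container 5 (remaining 20 m³)
2 m³ → container 4 (remaining 0 m³)
5 containers × 30 m³ = 150 m³; used 128 m³; unused 22 m³.

22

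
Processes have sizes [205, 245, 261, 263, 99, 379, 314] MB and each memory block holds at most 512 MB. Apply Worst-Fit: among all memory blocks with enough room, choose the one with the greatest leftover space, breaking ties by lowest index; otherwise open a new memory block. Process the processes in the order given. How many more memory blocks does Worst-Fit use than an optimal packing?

Worst-Fit: [205,245] [261,99] [263] [379] [314] → 5 memory blocks.
Total size 1766 MB; any packing needs at least ⌈1766/512⌉ = 4 memory blocks.
An optimal packing achieves that bound: [379,99] [314] [263,245] [261,205] → 4 memory blocks.
Excess: 5 − 4 = 1.

1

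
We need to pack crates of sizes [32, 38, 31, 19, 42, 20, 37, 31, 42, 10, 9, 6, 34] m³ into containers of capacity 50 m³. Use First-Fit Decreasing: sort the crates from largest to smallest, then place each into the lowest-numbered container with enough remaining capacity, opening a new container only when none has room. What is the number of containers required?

9 containers

Sorted descending: 42, 42, 38, 37, 34, 32, 31, 31, 20, 19, 10, 9, 6.
Put 42 m³ in container 1; 8 m³ remain.
Put 42 m³ in container 2; 8 m³ remain.
Put 38 m³ in container 3; 12 m³ remain.
Put 37 m³ in container 4; 13 m³ remain.
Put 34 m³ in container 5; 16 m³ remain.
Put 32 m³ in container 6; 18 m³ remain.
Put 31 m³ in container 7; 19 m³ remain.
Put 31 m³ in container 8; 19 m³ remain.
Put 20 m³ in container 9; 30 m³ remain.
Put 19 m³ in container 7; 0 m³ remain.
Put 10 m³ in container 3; 2 m³ remain.
Put 9 m³ in container 4; 4 m³ remain.
Put 6 m³ in container 1; 2 m³ remain.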